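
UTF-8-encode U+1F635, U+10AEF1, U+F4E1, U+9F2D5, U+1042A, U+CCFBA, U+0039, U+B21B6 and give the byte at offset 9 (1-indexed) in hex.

0xEF

1-indexed offset 9 is 0-indexed offset 8.
U+1F635 → 4-byte form F0 9F 98 B5 at offsets 0–3.
U+10AEF1 → 4-byte form F4 8A BB B1 at offsets 4–7.
U+F4E1 → 3-byte form EF 93 A1 at offsets 8–10.
Offset 8 falls in char 3's range; it's byte 1 of EF 93 A1 = 0xEF.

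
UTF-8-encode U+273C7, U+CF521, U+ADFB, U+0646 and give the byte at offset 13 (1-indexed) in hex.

1-indexed offset 13 is 0-indexed offset 12.
U+273C7 → 4-byte form F0 A7 8F 87 at offsets 0–3.
U+CF521 → 4-byte form F3 8F 94 A1 at offsets 4–7.
U+ADFB → 3-byte form EA B7 BB at offsets 8–10.
U+0646 → 2-byte form D9 86 at offsets 11–12.
Offset 12 falls in char 4's range; it's byte 2 of D9 86 = 0x86.

0x86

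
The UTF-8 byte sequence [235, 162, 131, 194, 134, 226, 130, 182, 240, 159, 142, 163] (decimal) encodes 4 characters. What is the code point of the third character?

Offset 0: leading byte 0xEB = 11101011 → 3-byte char #1 = EB A2 83.
Offset 3: leading byte 0xC2 = 11000010 → 2-byte char #2 = C2 86.
Offset 5: leading byte 0xE2 = 11100010 → 3-byte char #3 = E2 82 B6.
Leading byte 0xE2 = 11100010 matches 1110xxxx → 3-byte sequence.
Byte 1: 0xE2 = 11100010, payload 0010 (4 bits).
Byte 2: 0x82 = 10000010 (10xxxxxx ✓), payload 000010.
Byte 3: 0xB6 = 10110110 (10xxxxxx ✓), payload 110110.
Concatenate: 0010000010110110 = 0x20B6 (16 bits → U+20B6).

U+20B6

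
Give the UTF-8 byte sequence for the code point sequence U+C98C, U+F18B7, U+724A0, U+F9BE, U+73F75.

EC A6 8C F3 B1 A2 B7 F1 B2 92 A0 EF A6 BE F1 B3 BD B5

U+C98C: 3-byte form → EC A6 8C.
U+F18B7: 4-byte form → F3 B1 A2 B7.
U+724A0: 4-byte form → F1 B2 92 A0.
U+F9BE: 3-byte form → EF A6 BE.
U+73F75: 4-byte form → F1 B3 BD B5.
Concatenated (18 bytes): EC A6 8C F3 B1 A2 B7 F1 B2 92 A0 EF A6 BE F1 B3 BD B5.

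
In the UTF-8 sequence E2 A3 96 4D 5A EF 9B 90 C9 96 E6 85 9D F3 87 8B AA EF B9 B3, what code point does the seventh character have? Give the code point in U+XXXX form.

U+C72EA

Offset 0: leading byte 0xE2 = 11100010 → 3-byte char #1 = E2 A3 96.
Offset 3: leading byte 0x4D = 01001101 → 1-byte char #2 = 4D.
Offset 4: leading byte 0x5A = 01011010 → 1-byte char #3 = 5A.
Offset 5: leading byte 0xEF = 11101111 → 3-byte char #4 = EF 9B 90.
Offset 8: leading byte 0xC9 = 11001001 → 2-byte char #5 = C9 96.
Offset 10: leading byte 0xE6 = 11100110 → 3-byte char #6 = E6 85 9D.
Offset 13: leading byte 0xF3 = 11110011 → 4-byte char #7 = F3 87 8B AA.
Leading byte 0xF3 = 11110011 matches 11110xxx → 4-byte sequence.
Byte 1: 0xF3 = 11110011, payload 011 (3 bits).
Byte 2: 0x87 = 10000111 (10xxxxxx ✓), payload 000111.
Byte 3: 0x8B = 10001011 (10xxxxxx ✓), payload 001011.
Byte 4: 0xAA = 10101010 (10xxxxxx ✓), payload 101010.
Concatenate: 011000111001011101010 = 0xC72EA (21 bits → U+C72EA).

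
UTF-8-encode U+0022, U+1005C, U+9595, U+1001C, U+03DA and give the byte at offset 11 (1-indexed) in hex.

0x80

1-indexed offset 11 is 0-indexed offset 10.
U+0022 → 1-byte form 22 at offsets 0–0.
U+1005C → 4-byte form F0 90 81 9C at offsets 1–4.
U+9595 → 3-byte form E9 96 95 at offsets 5–7.
U+1001C → 4-byte form F0 90 80 9C at offsets 8–11.
Offset 10 falls in char 4's range; it's byte 3 of F0 90 80 9C = 0x80.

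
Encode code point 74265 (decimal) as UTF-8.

U+12219 = 0x12219 = 74265 decimal. In range U+10000–U+10FFFF → 4-byte form: 11110xxx 10xxxxxx 10xxxxxx 10xxxxxx.
Binary (21 bits): 000010010001000011001.
Split 3+6+6+6: 000 | 010010 | 001000 | 011001.
Byte 1: 11110000 = 0xF0.
Byte 2: 10010010 = 0x92.
Byte 3: 10001000 = 0x88.
Byte 4: 10011001 = 0x99.

F0 92 88 99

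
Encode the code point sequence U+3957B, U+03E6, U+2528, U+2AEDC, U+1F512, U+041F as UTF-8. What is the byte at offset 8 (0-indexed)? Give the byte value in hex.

0xA8

U+3957B → 4-byte form F0 B9 95 BB at offsets 0–3.
U+03E6 → 2-byte form CF A6 at offsets 4–5.
U+2528 → 3-byte form E2 94 A8 at offsets 6–8.
Offset 8 falls in char 3's range; it's byte 3 of E2 94 A8 = 0xA8.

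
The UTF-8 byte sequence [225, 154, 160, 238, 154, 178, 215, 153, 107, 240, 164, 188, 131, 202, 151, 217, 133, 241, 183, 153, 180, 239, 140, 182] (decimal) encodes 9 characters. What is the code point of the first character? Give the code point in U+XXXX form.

Offset 0: leading byte 0xE1 = 11100001 → 3-byte char #1 = E1 9A A0.
Leading byte 0xE1 = 11100001 matches 1110xxxx → 3-byte sequence.
Byte 1: 0xE1 = 11100001, payload 0001 (4 bits).
Byte 2: 0x9A = 10011010 (10xxxxxx ✓), payload 011010.
Byte 3: 0xA0 = 10100000 (10xxxxxx ✓), payload 100000.
Concatenate: 0001011010100000 = 0x16A0 (16 bits → U+16A0).

U+16A0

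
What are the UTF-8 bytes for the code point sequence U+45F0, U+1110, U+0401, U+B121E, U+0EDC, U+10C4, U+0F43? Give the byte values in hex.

U+45F0: 3-byte form → E4 97 B0.
U+1110: 3-byte form → E1 84 90.
U+0401: 2-byte form → D0 81.
U+B121E: 4-byte form → F2 B1 88 9E.
U+0EDC: 3-byte form → E0 BB 9C.
U+10C4: 3-byte form → E1 83 84.
U+0F43: 3-byte form → E0 BD 83.
Concatenated (21 bytes): E4 97 B0 E1 84 90 D0 81 F2 B1 88 9E E0 BB 9C E1 83 84 E0 BD 83.

E4 97 B0 E1 84 90 D0 81 F2 B1 88 9E E0 BB 9C E1 83 84 E0 BD 83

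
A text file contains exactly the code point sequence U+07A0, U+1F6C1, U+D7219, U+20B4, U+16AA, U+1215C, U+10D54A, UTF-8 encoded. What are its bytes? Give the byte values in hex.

DE A0 F0 9F 9B 81 F3 97 88 99 E2 82 B4 E1 9A AA F0 92 85 9C F4 8D 95 8A

U+07A0: 2-byte form → DE A0.
U+1F6C1: 4-byte form → F0 9F 9B 81.
U+D7219: 4-byte form → F3 97 88 99.
U+20B4: 3-byte form → E2 82 B4.
U+16AA: 3-byte form → E1 9A AA.
U+1215C: 4-byte form → F0 92 85 9C.
U+10D54A: 4-byte form → F4 8D 95 8A.
Concatenated (24 bytes): DE A0 F0 9F 9B 81 F3 97 88 99 E2 82 B4 E1 9A AA F0 92 85 9C F4 8D 95 8A.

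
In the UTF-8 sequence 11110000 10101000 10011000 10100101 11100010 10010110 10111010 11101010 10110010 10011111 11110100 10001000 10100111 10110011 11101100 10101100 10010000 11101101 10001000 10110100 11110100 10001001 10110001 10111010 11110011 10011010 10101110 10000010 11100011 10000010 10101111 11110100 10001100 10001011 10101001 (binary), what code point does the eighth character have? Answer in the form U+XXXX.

Offset 0: leading byte 0xF0 = 11110000 → 4-byte char #1 = F0 A8 98 A5.
Offset 4: leading byte 0xE2 = 11100010 → 3-byte char #2 = E2 96 BA.
Offset 7: leading byte 0xEA = 11101010 → 3-byte char #3 = EA B2 9F.
Offset 10: leading byte 0xF4 = 11110100 → 4-byte char #4 = F4 88 A7 B3.
Offset 14: leading byte 0xEC = 11101100 → 3-byte char #5 = EC AC 90.
Offset 17: leading byte 0xED = 11101101 → 3-byte char #6 = ED 88 B4.
Offset 20: leading byte 0xF4 = 11110100 → 4-byte char #7 = F4 89 B1 BA.
Offset 24: leading byte 0xF3 = 11110011 → 4-byte char #8 = F3 9A AE 82.
Leading byte 0xF3 = 11110011 matches 11110xxx → 4-byte sequence.
Byte 1: 0xF3 = 11110011, payload 011 (3 bits).
Byte 2: 0x9A = 10011010 (10xxxxxx ✓), payload 011010.
Byte 3: 0xAE = 10101110 (10xxxxxx ✓), payload 101110.
Byte 4: 0x82 = 10000010 (10xxxxxx ✓), payload 000010.
Concatenate: 011011010101110000010 = 0xDAB82 (21 bits → U+DAB82).

U+DAB82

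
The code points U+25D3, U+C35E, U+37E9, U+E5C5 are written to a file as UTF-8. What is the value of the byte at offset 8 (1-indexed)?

0x9F

1-indexed offset 8 is 0-indexed offset 7.
U+25D3 → 3-byte form E2 97 93 at offsets 0–2.
U+C35E → 3-byte form EC 8D 9E at offsets 3–5.
U+37E9 → 3-byte form E3 9F A9 at offsets 6–8.
Offset 7 falls in char 3's range; it's byte 2 of E3 9F A9 = 0x9F.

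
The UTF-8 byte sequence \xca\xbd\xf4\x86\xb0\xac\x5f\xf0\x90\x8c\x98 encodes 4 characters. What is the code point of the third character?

U+005F

Offset 0: leading byte 0xCA = 11001010 → 2-byte char #1 = CA BD.
Offset 2: leading byte 0xF4 = 11110100 → 4-byte char #2 = F4 86 B0 AC.
Offset 6: leading byte 0x5F = 01011111 → 1-byte char #3 = 5F.
Leading byte 0x5F = 01011111 matches 0xxxxxxx → 1-byte sequence.
Byte 1: 0x5F = 01011111, payload 1011111 (7 bits).
Concatenate: 1011111 = 0x5F (7 bits → U+005F).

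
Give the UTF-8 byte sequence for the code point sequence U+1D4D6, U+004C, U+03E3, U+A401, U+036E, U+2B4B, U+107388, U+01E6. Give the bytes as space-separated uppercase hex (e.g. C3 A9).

U+1D4D6: 4-byte form → F0 9D 93 96.
U+004C: 1-byte form → 4C.
U+03E3: 2-byte form → CF A3.
U+A401: 3-byte form → EA 90 81.
U+036E: 2-byte form → CD AE.
U+2B4B: 3-byte form → E2 AD 8B.
U+107388: 4-byte form → F4 87 8E 88.
U+01E6: 2-byte form → C7 A6.
Concatenated (21 bytes): F0 9D 93 96 4C CF A3 EA 90 81 CD AE E2 AD 8B F4 87 8E 88 C7 A6.

F0 9D 93 96 4C CF A3 EA 90 81 CD AE E2 AD 8B F4 87 8E 88 C7 A6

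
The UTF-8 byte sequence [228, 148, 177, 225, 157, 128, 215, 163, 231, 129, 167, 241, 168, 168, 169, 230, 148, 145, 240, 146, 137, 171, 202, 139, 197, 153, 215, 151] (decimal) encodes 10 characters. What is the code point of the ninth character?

U+0159

Offset 0: leading byte 0xE4 = 11100100 → 3-byte char #1 = E4 94 B1.
Offset 3: leading byte 0xE1 = 11100001 → 3-byte char #2 = E1 9D 80.
Offset 6: leading byte 0xD7 = 11010111 → 2-byte char #3 = D7 A3.
Offset 8: leading byte 0xE7 = 11100111 → 3-byte char #4 = E7 81 A7.
Offset 11: leading byte 0xF1 = 11110001 → 4-byte char #5 = F1 A8 A8 A9.
Offset 15: leading byte 0xE6 = 11100110 → 3-byte char #6 = E6 94 91.
Offset 18: leading byte 0xF0 = 11110000 → 4-byte char #7 = F0 92 89 AB.
Offset 22: leading byte 0xCA = 11001010 → 2-byte char #8 = CA 8B.
Offset 24: leading byte 0xC5 = 11000101 → 2-byte char #9 = C5 99.
Leading byte 0xC5 = 11000101 matches 110xxxxx → 2-byte sequence.
Byte 1: 0xC5 = 11000101, payload 00101 (5 bits).
Byte 2: 0x99 = 10011001 (10xxxxxx ✓), payload 011001.
Concatenate: 00101011001 = 0x159 (11 bits → U+0159).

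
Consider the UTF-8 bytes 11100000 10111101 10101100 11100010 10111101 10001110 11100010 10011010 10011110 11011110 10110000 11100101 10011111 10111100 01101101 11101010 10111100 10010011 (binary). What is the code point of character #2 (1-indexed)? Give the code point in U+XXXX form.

Offset 0: leading byte 0xE0 = 11100000 → 3-byte char #1 = E0 BD AC.
Offset 3: leading byte 0xE2 = 11100010 → 3-byte char #2 = E2 BD 8E.
Leading byte 0xE2 = 11100010 matches 1110xxxx → 3-byte sequence.
Byte 1: 0xE2 = 11100010, payload 0010 (4 bits).
Byte 2: 0xBD = 10111101 (10xxxxxx ✓), payload 111101.
Byte 3: 0x8E = 10001110 (10xxxxxx ✓), payload 001110.
Concatenate: 0010111101001110 = 0x2F4E (16 bits → U+2F4E).

U+2F4E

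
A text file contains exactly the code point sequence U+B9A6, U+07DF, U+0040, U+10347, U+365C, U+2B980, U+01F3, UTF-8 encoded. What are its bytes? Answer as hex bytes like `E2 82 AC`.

U+B9A6: 3-byte form → EB A6 A6.
U+07DF: 2-byte form → DF 9F.
U+0040: 1-byte form → 40.
U+10347: 4-byte form → F0 90 8D 87.
U+365C: 3-byte form → E3 99 9C.
U+2B980: 4-byte form → F0 AB A6 80.
U+01F3: 2-byte form → C7 B3.
Concatenated (19 bytes): EB A6 A6 DF 9F 40 F0 90 8D 87 E3 99 9C F0 AB A6 80 C7 B3.

EB A6 A6 DF 9F 40 F0 90 8D 87 E3 99 9C F0 AB A6 80 C7 B3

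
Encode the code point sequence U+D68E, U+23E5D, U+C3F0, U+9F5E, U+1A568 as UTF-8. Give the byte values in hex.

U+D68E: 3-byte form → ED 9A 8E.
U+23E5D: 4-byte form → F0 A3 B9 9D.
U+C3F0: 3-byte form → EC 8F B0.
U+9F5E: 3-byte form → E9 BD 9E.
U+1A568: 4-byte form → F0 9A 95 A8.
Concatenated (17 bytes): ED 9A 8E F0 A3 B9 9D EC 8F B0 E9 BD 9E F0 9A 95 A8.

ED 9A 8E F0 A3 B9 9D EC 8F B0 E9 BD 9E F0 9A 95 A8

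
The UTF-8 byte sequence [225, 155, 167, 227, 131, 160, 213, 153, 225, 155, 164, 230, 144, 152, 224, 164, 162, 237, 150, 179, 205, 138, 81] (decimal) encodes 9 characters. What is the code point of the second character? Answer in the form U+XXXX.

Offset 0: leading byte 0xE1 = 11100001 → 3-byte char #1 = E1 9B A7.
Offset 3: leading byte 0xE3 = 11100011 → 3-byte char #2 = E3 83 A0.
Leading byte 0xE3 = 11100011 matches 1110xxxx → 3-byte sequence.
Byte 1: 0xE3 = 11100011, payload 0011 (4 bits).
Byte 2: 0x83 = 10000011 (10xxxxxx ✓), payload 000011.
Byte 3: 0xA0 = 10100000 (10xxxxxx ✓), payload 100000.
Concatenate: 0011000011100000 = 0x30E0 (16 bits → U+30E0).

U+30E0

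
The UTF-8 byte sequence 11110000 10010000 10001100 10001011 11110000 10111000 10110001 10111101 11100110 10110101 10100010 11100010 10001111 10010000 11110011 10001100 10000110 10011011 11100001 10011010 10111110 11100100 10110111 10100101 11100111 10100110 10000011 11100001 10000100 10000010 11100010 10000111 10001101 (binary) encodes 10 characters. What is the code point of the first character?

Offset 0: leading byte 0xF0 = 11110000 → 4-byte char #1 = F0 90 8C 8B.
Leading byte 0xF0 = 11110000 matches 11110xxx → 4-byte sequence.
Byte 1: 0xF0 = 11110000, payload 000 (3 bits).
Byte 2: 0x90 = 10010000 (10xxxxxx ✓), payload 010000.
Byte 3: 0x8C = 10001100 (10xxxxxx ✓), payload 001100.
Byte 4: 0x8B = 10001011 (10xxxxxx ✓), payload 001011.
Concatenate: 000010000001100001011 = 0x1030B (21 bits → U+1030B).

U+1030B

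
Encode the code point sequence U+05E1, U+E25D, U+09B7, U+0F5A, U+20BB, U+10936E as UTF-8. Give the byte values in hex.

D7 A1 EE 89 9D E0 A6 B7 E0 BD 9A E2 82 BB F4 89 8D AE

U+05E1: 2-byte form → D7 A1.
U+E25D: 3-byte form → EE 89 9D.
U+09B7: 3-byte form → E0 A6 B7.
U+0F5A: 3-byte form → E0 BD 9A.
U+20BB: 3-byte form → E2 82 BB.
U+10936E: 4-byte form → F4 89 8D AE.
Concatenated (18 bytes): D7 A1 EE 89 9D E0 A6 B7 E0 BD 9A E2 82 BB F4 89 8D AE.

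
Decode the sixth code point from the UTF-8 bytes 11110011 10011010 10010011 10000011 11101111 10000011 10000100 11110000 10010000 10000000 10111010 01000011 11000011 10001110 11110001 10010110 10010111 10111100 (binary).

Offset 0: leading byte 0xF3 = 11110011 → 4-byte char #1 = F3 9A 93 83.
Offset 4: leading byte 0xEF = 11101111 → 3-byte char #2 = EF 83 84.
Offset 7: leading byte 0xF0 = 11110000 → 4-byte char #3 = F0 90 80 BA.
Offset 11: leading byte 0x43 = 01000011 → 1-byte char #4 = 43.
Offset 12: leading byte 0xC3 = 11000011 → 2-byte char #5 = C3 8E.
Offset 14: leading byte 0xF1 = 11110001 → 4-byte char #6 = F1 96 97 BC.
Leading byte 0xF1 = 11110001 matches 11110xxx → 4-byte sequence.
Byte 1: 0xF1 = 11110001, payload 001 (3 bits).
Byte 2: 0x96 = 10010110 (10xxxxxx ✓), payload 010110.
Byte 3: 0x97 = 10010111 (10xxxxxx ✓), payload 010111.
Byte 4: 0xBC = 10111100 (10xxxxxx ✓), payload 111100.
Concatenate: 001010110010111111100 = 0x565FC (21 bits → U+565FC).

U+565FC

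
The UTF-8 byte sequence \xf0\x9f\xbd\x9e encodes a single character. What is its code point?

Leading byte 0xF0 = 11110000 matches 11110xxx → 4-byte sequence.
Byte 1: 0xF0 = 11110000, payload 000 (3 bits).
Byte 2: 0x9F = 10011111 (10xxxxxx ✓), payload 011111.
Byte 3: 0xBD = 10111101 (10xxxxxx ✓), payload 111101.
Byte 4: 0x9E = 10011110 (10xxxxxx ✓), payload 011110.
Concatenate: 000011111111101011110 = 0x1FF5E (21 bits → U+1FF5E).

U+1FF5E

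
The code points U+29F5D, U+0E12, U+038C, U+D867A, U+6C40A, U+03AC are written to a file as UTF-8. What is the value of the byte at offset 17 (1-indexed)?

1-indexed offset 17 is 0-indexed offset 16.
U+29F5D → 4-byte form F0 A9 BD 9D at offsets 0–3.
U+0E12 → 3-byte form E0 B8 92 at offsets 4–6.
U+038C → 2-byte form CE 8C at offsets 7–8.
U+D867A → 4-byte form F3 98 99 BA at offsets 9–12.
U+6C40A → 4-byte form F1 AC 90 8A at offsets 13–16.
Offset 16 falls in char 5's range; it's byte 4 of F1 AC 90 8A = 0x8A.

0x8A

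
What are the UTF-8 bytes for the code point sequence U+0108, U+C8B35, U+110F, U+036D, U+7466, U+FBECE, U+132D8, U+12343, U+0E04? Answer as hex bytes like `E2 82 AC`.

U+0108: 2-byte form → C4 88.
U+C8B35: 4-byte form → F3 88 AC B5.
U+110F: 3-byte form → E1 84 8F.
U+036D: 2-byte form → CD AD.
U+7466: 3-byte form → E7 91 A6.
U+FBECE: 4-byte form → F3 BB BB 8E.
U+132D8: 4-byte form → F0 93 8B 98.
U+12343: 4-byte form → F0 92 8D 83.
U+0E04: 3-byte form → E0 B8 84.
Concatenated (29 bytes): C4 88 F3 88 AC B5 E1 84 8F CD AD E7 91 A6 F3 BB BB 8E F0 93 8B 98 F0 92 8D 83 E0 B8 84.

C4 88 F3 88 AC B5 E1 84 8F CD AD E7 91 A6 F3 BB BB 8E F0 93 8B 98 F0 92 8D 83 E0 B8 84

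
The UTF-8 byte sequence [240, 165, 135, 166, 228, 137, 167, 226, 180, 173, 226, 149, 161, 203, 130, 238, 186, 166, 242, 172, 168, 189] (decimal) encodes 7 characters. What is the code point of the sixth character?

U+EEA6

Offset 0: leading byte 0xF0 = 11110000 → 4-byte char #1 = F0 A5 87 A6.
Offset 4: leading byte 0xE4 = 11100100 → 3-byte char #2 = E4 89 A7.
Offset 7: leading byte 0xE2 = 11100010 → 3-byte char #3 = E2 B4 AD.
Offset 10: leading byte 0xE2 = 11100010 → 3-byte char #4 = E2 95 A1.
Offset 13: leading byte 0xCB = 11001011 → 2-byte char #5 = CB 82.
Offset 15: leading byte 0xEE = 11101110 → 3-byte char #6 = EE BA A6.
Leading byte 0xEE = 11101110 matches 1110xxxx → 3-byte sequence.
Byte 1: 0xEE = 11101110, payload 1110 (4 bits).
Byte 2: 0xBA = 10111010 (10xxxxxx ✓), payload 111010.
Byte 3: 0xA6 = 10100110 (10xxxxxx ✓), payload 100110.
Concatenate: 1110111010100110 = 0xEEA6 (16 bits → U+EEA6).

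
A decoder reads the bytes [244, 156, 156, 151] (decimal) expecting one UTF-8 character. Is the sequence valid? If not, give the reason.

invalid (encodes a value above U+10FFFF)

Leading byte 0xF4 = 11110100 → 4-byte form.
Payload = 0x11C717, which exceeds U+10FFFF, the maximum Unicode code point. (Leading bytes F5–FF, or F4 followed by ≥ 0x90, are invalid.)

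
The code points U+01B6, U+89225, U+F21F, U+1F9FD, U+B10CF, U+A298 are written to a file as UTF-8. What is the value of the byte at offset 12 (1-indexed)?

1-indexed offset 12 is 0-indexed offset 11.
U+01B6 → 2-byte form C6 B6 at offsets 0–1.
U+89225 → 4-byte form F2 89 88 A5 at offsets 2–5.
U+F21F → 3-byte form EF 88 9F at offsets 6–8.
U+1F9FD → 4-byte form F0 9F A7 BD at offsets 9–12.
Offset 11 falls in char 4's range; it's byte 3 of F0 9F A7 BD = 0xA7.

0xA7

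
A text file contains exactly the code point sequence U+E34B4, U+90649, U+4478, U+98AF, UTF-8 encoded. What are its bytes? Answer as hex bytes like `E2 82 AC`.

U+E34B4: 4-byte form → F3 A3 92 B4.
U+90649: 4-byte form → F2 90 99 89.
U+4478: 3-byte form → E4 91 B8.
U+98AF: 3-byte form → E9 A2 AF.
Concatenated (14 bytes): F3 A3 92 B4 F2 90 99 89 E4 91 B8 E9 A2 AF.

F3 A3 92 B4 F2 90 99 89 E4 91 B8 E9 A2 AF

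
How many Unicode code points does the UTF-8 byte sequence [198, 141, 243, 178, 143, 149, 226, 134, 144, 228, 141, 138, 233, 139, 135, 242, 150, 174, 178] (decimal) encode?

Byte at offset 0: 0xC6 = 11000110 → 2-byte char (#1). Advance 2.
Byte at offset 2: 0xF3 = 11110011 → 4-byte char (#2). Advance 4.
Byte at offset 6: 0xE2 = 11100010 → 3-byte char (#3). Advance 3.
Byte at offset 9: 0xE4 = 11100100 → 3-byte char (#4). Advance 3.
Byte at offset 12: 0xE9 = 11101001 → 3-byte char (#5). Advance 3.
Byte at offset 15: 0xF2 = 11110010 → 4-byte char (#6). Advance 4.
Reached end at offset 19 after 6 code points.

6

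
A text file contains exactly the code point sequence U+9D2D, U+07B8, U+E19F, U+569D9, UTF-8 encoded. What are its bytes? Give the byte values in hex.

E9 B4 AD DE B8 EE 86 9F F1 96 A7 99

U+9D2D: 3-byte form → E9 B4 AD.
U+07B8: 2-byte form → DE B8.
U+E19F: 3-byte form → EE 86 9F.
U+569D9: 4-byte form → F1 96 A7 99.
Concatenated (12 bytes): E9 B4 AD DE B8 EE 86 9F F1 96 A7 99.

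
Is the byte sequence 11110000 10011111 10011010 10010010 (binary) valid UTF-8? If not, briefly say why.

valid

Leading byte 0xF0 = 11110000 → 4-byte form.
Continuation bytes 0x9F=10011111, 0x9A=10011010, 0x92=10010010 all match 10xxxxxx.
Decoded value 0x1F692 is ≥ 0x10000 (shortest form) and not a surrogate.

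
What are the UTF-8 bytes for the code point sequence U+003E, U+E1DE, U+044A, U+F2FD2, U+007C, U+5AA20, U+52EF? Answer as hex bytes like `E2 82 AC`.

U+003E: 1-byte form → 3E.
U+E1DE: 3-byte form → EE 87 9E.
U+044A: 2-byte form → D1 8A.
U+F2FD2: 4-byte form → F3 B2 BF 92.
U+007C: 1-byte form → 7C.
U+5AA20: 4-byte form → F1 9A A8 A0.
U+52EF: 3-byte form → E5 8B AF.
Concatenated (18 bytes): 3E EE 87 9E D1 8A F3 B2 BF 92 7C F1 9A A8 A0 E5 8B AF.

3E EE 87 9E D1 8A F3 B2 BF 92 7C F1 9A A8 A0 E5 8B AF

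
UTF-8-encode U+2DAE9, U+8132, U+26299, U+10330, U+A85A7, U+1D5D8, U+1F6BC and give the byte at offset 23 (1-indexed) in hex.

1-indexed offset 23 is 0-indexed offset 22.
U+2DAE9 → 4-byte form F0 AD AB A9 at offsets 0–3.
U+8132 → 3-byte form E8 84 B2 at offsets 4–6.
U+26299 → 4-byte form F0 A6 8A 99 at offsets 7–10.
U+10330 → 4-byte form F0 90 8C B0 at offsets 11–14.
U+A85A7 → 4-byte form F2 A8 96 A7 at offsets 15–18.
U+1D5D8 → 4-byte form F0 9D 97 98 at offsets 19–22.
Offset 22 falls in char 6's range; it's byte 4 of F0 9D 97 98 = 0x98.

0x98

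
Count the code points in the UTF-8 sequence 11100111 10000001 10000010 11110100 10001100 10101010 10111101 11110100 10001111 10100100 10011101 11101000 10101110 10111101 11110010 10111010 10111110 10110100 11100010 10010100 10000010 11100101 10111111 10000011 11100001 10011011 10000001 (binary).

8

Byte at offset 0: 0xE7 = 11100111 → 3-byte char (#1). Advance 3.
Byte at offset 3: 0xF4 = 11110100 → 4-byte char (#2). Advance 4.
Byte at offset 7: 0xF4 = 11110100 → 4-byte char (#3). Advance 4.
Byte at offset 11: 0xE8 = 11101000 → 3-byte char (#4). Advance 3.
Byte at offset 14: 0xF2 = 11110010 → 4-byte char (#5). Advance 4.
Byte at offset 18: 0xE2 = 11100010 → 3-byte char (#6). Advance 3.
Byte at offset 21: 0xE5 = 11100101 → 3-byte char (#7). Advance 3.
Byte at offset 24: 0xE1 = 11100001 → 3-byte char (#8). Advance 3.
Reached end at offset 27 after 8 code points.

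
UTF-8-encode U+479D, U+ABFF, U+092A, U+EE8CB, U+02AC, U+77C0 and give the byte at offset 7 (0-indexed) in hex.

U+479D → 3-byte form E4 9E 9D at offsets 0–2.
U+ABFF → 3-byte form EA AF BF at offsets 3–5.
U+092A → 3-byte form E0 A4 AA at offsets 6–8.
Offset 7 falls in char 3's range; it's byte 2 of E0 A4 AA = 0xA4.

0xA4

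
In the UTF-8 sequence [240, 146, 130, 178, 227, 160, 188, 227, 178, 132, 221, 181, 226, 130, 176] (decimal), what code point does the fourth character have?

U+0775

Offset 0: leading byte 0xF0 = 11110000 → 4-byte char #1 = F0 92 82 B2.
Offset 4: leading byte 0xE3 = 11100011 → 3-byte char #2 = E3 A0 BC.
Offset 7: leading byte 0xE3 = 11100011 → 3-byte char #3 = E3 B2 84.
Offset 10: leading byte 0xDD = 11011101 → 2-byte char #4 = DD B5.
Leading byte 0xDD = 11011101 matches 110xxxxx → 2-byte sequence.
Byte 1: 0xDD = 11011101, payload 11101 (5 bits).
Byte 2: 0xB5 = 10110101 (10xxxxxx ✓), payload 110101.
Concatenate: 11101110101 = 0x775 (11 bits → U+0775).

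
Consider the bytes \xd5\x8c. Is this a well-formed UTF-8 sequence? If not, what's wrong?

valid

Leading byte 0xD5 = 11010101 → 2-byte form.
Continuation bytes 0x8C=10001100 all match 10xxxxxx.
Decoded value 0x54C is ≥ 0x80 (shortest form) and not a surrogate.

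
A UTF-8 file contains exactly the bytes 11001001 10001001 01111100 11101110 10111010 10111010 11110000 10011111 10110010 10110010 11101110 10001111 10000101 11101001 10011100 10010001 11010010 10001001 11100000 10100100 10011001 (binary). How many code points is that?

8

Byte at offset 0: 0xC9 = 11001001 → 2-byte char (#1). Advance 2.
Byte at offset 2: 0x7C = 01111100 → 1-byte char (#2). Advance 1.
Byte at offset 3: 0xEE = 11101110 → 3-byte char (#3). Advance 3.
Byte at offset 6: 0xF0 = 11110000 → 4-byte char (#4). Advance 4.
Byte at offset 10: 0xEE = 11101110 → 3-byte char (#5). Advance 3.
Byte at offset 13: 0xE9 = 11101001 → 3-byte char (#6). Advance 3.
Byte at offset 16: 0xD2 = 11010010 → 2-byte char (#7). Advance 2.
Byte at offset 18: 0xE0 = 11100000 → 3-byte char (#8). Advance 3.
Reached end at offset 21 after 8 code points.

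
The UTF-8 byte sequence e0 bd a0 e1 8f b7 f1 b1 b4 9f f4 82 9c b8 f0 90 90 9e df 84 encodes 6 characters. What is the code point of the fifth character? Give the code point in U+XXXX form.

U+1041E

Offset 0: leading byte 0xE0 = 11100000 → 3-byte char #1 = E0 BD A0.
Offset 3: leading byte 0xE1 = 11100001 → 3-byte char #2 = E1 8F B7.
Offset 6: leading byte 0xF1 = 11110001 → 4-byte char #3 = F1 B1 B4 9F.
Offset 10: leading byte 0xF4 = 11110100 → 4-byte char #4 = F4 82 9C B8.
Offset 14: leading byte 0xF0 = 11110000 → 4-byte char #5 = F0 90 90 9E.
Leading byte 0xF0 = 11110000 matches 11110xxx → 4-byte sequence.
Byte 1: 0xF0 = 11110000, payload 000 (3 bits).
Byte 2: 0x90 = 10010000 (10xxxxxx ✓), payload 010000.
Byte 3: 0x90 = 10010000 (10xxxxxx ✓), payload 010000.
Byte 4: 0x9E = 10011110 (10xxxxxx ✓), payload 011110.
Concatenate: 000010000010000011110 = 0x1041E (21 bits → U+1041E).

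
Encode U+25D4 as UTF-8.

U+25D4 = 0x25D4 = 9684 decimal. In range U+0800–U+FFFF → 3-byte form: 1110xxxx 10xxxxxx 10xxxxxx.
Binary (16 bits): 0010010111010100.
Split 4+6+6: 0010 | 010111 | 010100.
Byte 1: 11100010 = 0xE2.
Byte 2: 10010111 = 0x97.
Byte 3: 10010100 = 0x94.

E2 97 94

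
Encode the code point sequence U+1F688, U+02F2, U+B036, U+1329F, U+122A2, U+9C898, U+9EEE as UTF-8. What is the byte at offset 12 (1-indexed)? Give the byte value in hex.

1-indexed offset 12 is 0-indexed offset 11.
U+1F688 → 4-byte form F0 9F 9A 88 at offsets 0–3.
U+02F2 → 2-byte form CB B2 at offsets 4–5.
U+B036 → 3-byte form EB 80 B6 at offsets 6–8.
U+1329F → 4-byte form F0 93 8A 9F at offsets 9–12.
Offset 11 falls in char 4's range; it's byte 3 of F0 93 8A 9F = 0x8A.

0x8A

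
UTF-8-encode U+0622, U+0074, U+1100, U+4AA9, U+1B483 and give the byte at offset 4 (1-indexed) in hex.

1-indexed offset 4 is 0-indexed offset 3.
U+0622 → 2-byte form D8 A2 at offsets 0–1.
U+0074 → 1-byte form 74 at offsets 2–2.
U+1100 → 3-byte form E1 84 80 at offsets 3–5.
Offset 3 falls in char 3's range; it's byte 1 of E1 84 80 = 0xE1.

0xE1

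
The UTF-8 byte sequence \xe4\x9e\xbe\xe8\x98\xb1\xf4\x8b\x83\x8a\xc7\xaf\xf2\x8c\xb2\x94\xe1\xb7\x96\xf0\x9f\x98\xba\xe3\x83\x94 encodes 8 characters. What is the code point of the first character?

U+47BE

Offset 0: leading byte 0xE4 = 11100100 → 3-byte char #1 = E4 9E BE.
Leading byte 0xE4 = 11100100 matches 1110xxxx → 3-byte sequence.
Byte 1: 0xE4 = 11100100, payload 0100 (4 bits).
Byte 2: 0x9E = 10011110 (10xxxxxx ✓), payload 011110.
Byte 3: 0xBE = 10111110 (10xxxxxx ✓), payload 111110.
Concatenate: 0100011110111110 = 0x47BE (16 bits → U+47BE).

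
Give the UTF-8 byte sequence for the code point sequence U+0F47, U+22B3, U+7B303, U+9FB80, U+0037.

E0 BD 87 E2 8A B3 F1 BB 8C 83 F2 9F AE 80 37

U+0F47: 3-byte form → E0 BD 87.
U+22B3: 3-byte form → E2 8A B3.
U+7B303: 4-byte form → F1 BB 8C 83.
U+9FB80: 4-byte form → F2 9F AE 80.
U+0037: 1-byte form → 37.
Concatenated (15 bytes): E0 BD 87 E2 8A B3 F1 BB 8C 83 F2 9F AE 80 37.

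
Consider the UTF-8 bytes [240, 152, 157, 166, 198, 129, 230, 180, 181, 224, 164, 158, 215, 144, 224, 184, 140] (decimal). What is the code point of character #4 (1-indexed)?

U+091E

Offset 0: leading byte 0xF0 = 11110000 → 4-byte char #1 = F0 98 9D A6.
Offset 4: leading byte 0xC6 = 11000110 → 2-byte char #2 = C6 81.
Offset 6: leading byte 0xE6 = 11100110 → 3-byte char #3 = E6 B4 B5.
Offset 9: leading byte 0xE0 = 11100000 → 3-byte char #4 = E0 A4 9E.
Leading byte 0xE0 = 11100000 matches 1110xxxx → 3-byte sequence.
Byte 1: 0xE0 = 11100000, payload 0000 (4 bits).
Byte 2: 0xA4 = 10100100 (10xxxxxx ✓), payload 100100.
Byte 3: 0x9E = 10011110 (10xxxxxx ✓), payload 011110.
Concatenate: 0000100100011110 = 0x91E (16 bits → U+091E).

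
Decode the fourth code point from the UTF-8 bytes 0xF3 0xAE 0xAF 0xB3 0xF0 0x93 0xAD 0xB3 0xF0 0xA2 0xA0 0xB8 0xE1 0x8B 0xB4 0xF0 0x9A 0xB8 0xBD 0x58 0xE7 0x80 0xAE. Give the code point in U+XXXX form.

U+12F4

Offset 0: leading byte 0xF3 = 11110011 → 4-byte char #1 = F3 AE AF B3.
Offset 4: leading byte 0xF0 = 11110000 → 4-byte char #2 = F0 93 AD B3.
Offset 8: leading byte 0xF0 = 11110000 → 4-byte char #3 = F0 A2 A0 B8.
Offset 12: leading byte 0xE1 = 11100001 → 3-byte char #4 = E1 8B B4.
Leading byte 0xE1 = 11100001 matches 1110xxxx → 3-byte sequence.
Byte 1: 0xE1 = 11100001, payload 0001 (4 bits).
Byte 2: 0x8B = 10001011 (10xxxxxx ✓), payload 001011.
Byte 3: 0xB4 = 10110100 (10xxxxxx ✓), payload 110100.
Concatenate: 0001001011110100 = 0x12F4 (16 bits → U+12F4).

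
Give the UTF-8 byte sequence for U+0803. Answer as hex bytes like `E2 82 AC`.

E0 A0 83

U+0803 = 0x803 = 2051 decimal. In range U+0800–U+FFFF → 3-byte form: 1110xxxx 10xxxxxx 10xxxxxx.
Binary (16 bits): 0000100000000011.
Split 4+6+6: 0000 | 100000 | 000011.
Byte 1: 11100000 = 0xE0.
Byte 2: 10100000 = 0xA0.
Byte 3: 10000011 = 0x83.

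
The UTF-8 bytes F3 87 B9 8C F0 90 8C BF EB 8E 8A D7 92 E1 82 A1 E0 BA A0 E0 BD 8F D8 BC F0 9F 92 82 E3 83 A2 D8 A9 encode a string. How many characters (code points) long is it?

11

Byte at offset 0: 0xF3 = 11110011 → 4-byte char (#1). Advance 4.
Byte at offset 4: 0xF0 = 11110000 → 4-byte char (#2). Advance 4.
Byte at offset 8: 0xEB = 11101011 → 3-byte char (#3). Advance 3.
Byte at offset 11: 0xD7 = 11010111 → 2-byte char (#4). Advance 2.
Byte at offset 13: 0xE1 = 11100001 → 3-byte char (#5). Advance 3.
Byte at offset 16: 0xE0 = 11100000 → 3-byte char (#6). Advance 3.
Byte at offset 19: 0xE0 = 11100000 → 3-byte char (#7). Advance 3.
Byte at offset 22: 0xD8 = 11011000 → 2-byte char (#8). Advance 2.
Byte at offset 24: 0xF0 = 11110000 → 4-byte char (#9). Advance 4.
Byte at offset 28: 0xE3 = 11100011 → 3-byte char (#10). Advance 3.
Byte at offset 31: 0xD8 = 11011000 → 2-byte char (#11). Advance 2.
Reached end at offset 33 after 11 code points.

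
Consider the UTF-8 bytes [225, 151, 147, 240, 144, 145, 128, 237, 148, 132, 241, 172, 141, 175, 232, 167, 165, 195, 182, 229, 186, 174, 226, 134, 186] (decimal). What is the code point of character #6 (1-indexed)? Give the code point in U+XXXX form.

U+00F6

Offset 0: leading byte 0xE1 = 11100001 → 3-byte char #1 = E1 97 93.
Offset 3: leading byte 0xF0 = 11110000 → 4-byte char #2 = F0 90 91 80.
Offset 7: leading byte 0xED = 11101101 → 3-byte char #3 = ED 94 84.
Offset 10: leading byte 0xF1 = 11110001 → 4-byte char #4 = F1 AC 8D AF.
Offset 14: leading byte 0xE8 = 11101000 → 3-byte char #5 = E8 A7 A5.
Offset 17: leading byte 0xC3 = 11000011 → 2-byte char #6 = C3 B6.
Leading byte 0xC3 = 11000011 matches 110xxxxx → 2-byte sequence.
Byte 1: 0xC3 = 11000011, payload 00011 (5 bits).
Byte 2: 0xB6 = 10110110 (10xxxxxx ✓), payload 110110.
Concatenate: 00011110110 = 0xF6 (11 bits → U+00F6).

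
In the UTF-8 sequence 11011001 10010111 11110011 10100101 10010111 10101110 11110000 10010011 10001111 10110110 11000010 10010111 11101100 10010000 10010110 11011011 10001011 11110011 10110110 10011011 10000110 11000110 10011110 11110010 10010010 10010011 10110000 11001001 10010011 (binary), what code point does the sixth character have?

Offset 0: leading byte 0xD9 = 11011001 → 2-byte char #1 = D9 97.
Offset 2: leading byte 0xF3 = 11110011 → 4-byte char #2 = F3 A5 97 AE.
Offset 6: leading byte 0xF0 = 11110000 → 4-byte char #3 = F0 93 8F B6.
Offset 10: leading byte 0xC2 = 11000010 → 2-byte char #4 = C2 97.
Offset 12: leading byte 0xEC = 11101100 → 3-byte char #5 = EC 90 96.
Offset 15: leading byte 0xDB = 11011011 → 2-byte char #6 = DB 8B.
Leading byte 0xDB = 11011011 matches 110xxxxx → 2-byte sequence.
Byte 1: 0xDB = 11011011, payload 11011 (5 bits).
Byte 2: 0x8B = 10001011 (10xxxxxx ✓), payload 001011.
Concatenate: 11011001011 = 0x6CB (11 bits → U+06CB).

U+06CB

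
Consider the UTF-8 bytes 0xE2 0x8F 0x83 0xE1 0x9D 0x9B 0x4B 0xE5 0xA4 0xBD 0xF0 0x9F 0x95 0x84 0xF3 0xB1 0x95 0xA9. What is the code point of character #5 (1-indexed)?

U+1F544

Offset 0: leading byte 0xE2 = 11100010 → 3-byte char #1 = E2 8F 83.
Offset 3: leading byte 0xE1 = 11100001 → 3-byte char #2 = E1 9D 9B.
Offset 6: leading byte 0x4B = 01001011 → 1-byte char #3 = 4B.
Offset 7: leading byte 0xE5 = 11100101 → 3-byte char #4 = E5 A4 BD.
Offset 10: leading byte 0xF0 = 11110000 → 4-byte char #5 = F0 9F 95 84.
Leading byte 0xF0 = 11110000 matches 11110xxx → 4-byte sequence.
Byte 1: 0xF0 = 11110000, payload 000 (3 bits).
Byte 2: 0x9F = 10011111 (10xxxxxx ✓), payload 011111.
Byte 3: 0x95 = 10010101 (10xxxxxx ✓), payload 010101.
Byte 4: 0x84 = 10000100 (10xxxxxx ✓), payload 000100.
Concatenate: 000011111010101000100 = 0x1F544 (21 bits → U+1F544).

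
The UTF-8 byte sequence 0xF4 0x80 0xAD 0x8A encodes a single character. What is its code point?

U+100B4A

Leading byte 0xF4 = 11110100 matches 11110xxx → 4-byte sequence.
Byte 1: 0xF4 = 11110100, payload 100 (3 bits).
Byte 2: 0x80 = 10000000 (10xxxxxx ✓), payload 000000.
Byte 3: 0xAD = 10101101 (10xxxxxx ✓), payload 101101.
Byte 4: 0x8A = 10001010 (10xxxxxx ✓), payload 001010.
Concatenate: 100000000101101001010 = 0x100B4A (21 bits → U+100B4A).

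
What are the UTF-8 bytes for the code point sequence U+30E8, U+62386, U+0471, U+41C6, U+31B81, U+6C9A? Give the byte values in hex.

U+30E8: 3-byte form → E3 83 A8.
U+62386: 4-byte form → F1 A2 8E 86.
U+0471: 2-byte form → D1 B1.
U+41C6: 3-byte form → E4 87 86.
U+31B81: 4-byte form → F0 B1 AE 81.
U+6C9A: 3-byte form → E6 B2 9A.
Concatenated (19 bytes): E3 83 A8 F1 A2 8E 86 D1 B1 E4 87 86 F0 B1 AE 81 E6 B2 9A.

E3 83 A8 F1 A2 8E 86 D1 B1 E4 87 86 F0 B1 AE 81 E6 B2 9A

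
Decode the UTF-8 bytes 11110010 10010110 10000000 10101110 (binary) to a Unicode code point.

U+9602E

Leading byte 0xF2 = 11110010 matches 11110xxx → 4-byte sequence.
Byte 1: 0xF2 = 11110010, payload 010 (3 bits).
Byte 2: 0x96 = 10010110 (10xxxxxx ✓), payload 010110.
Byte 3: 0x80 = 10000000 (10xxxxxx ✓), payload 000000.
Byte 4: 0xAE = 10101110 (10xxxxxx ✓), payload 101110.
Concatenate: 010010110000000101110 = 0x9602E (21 bits → U+9602E).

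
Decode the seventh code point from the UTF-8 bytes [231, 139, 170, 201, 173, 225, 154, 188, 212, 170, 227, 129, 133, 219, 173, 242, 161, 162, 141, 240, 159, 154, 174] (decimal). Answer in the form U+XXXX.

Offset 0: leading byte 0xE7 = 11100111 → 3-byte char #1 = E7 8B AA.
Offset 3: leading byte 0xC9 = 11001001 → 2-byte char #2 = C9 AD.
Offset 5: leading byte 0xE1 = 11100001 → 3-byte char #3 = E1 9A BC.
Offset 8: leading byte 0xD4 = 11010100 → 2-byte char #4 = D4 AA.
Offset 10: leading byte 0xE3 = 11100011 → 3-byte char #5 = E3 81 85.
Offset 13: leading byte 0xDB = 11011011 → 2-byte char #6 = DB AD.
Offset 15: leading byte 0xF2 = 11110010 → 4-byte char #7 = F2 A1 A2 8D.
Leading byte 0xF2 = 11110010 matches 11110xxx → 4-byte sequence.
Byte 1: 0xF2 = 11110010, payload 010 (3 bits).
Byte 2: 0xA1 = 10100001 (10xxxxxx ✓), payload 100001.
Byte 3: 0xA2 = 10100010 (10xxxxxx ✓), payload 100010.
Byte 4: 0x8D = 10001101 (10xxxxxx ✓), payload 001101.
Concatenate: 010100001100010001101 = 0xA188D (21 bits → U+A188D).

U+A188D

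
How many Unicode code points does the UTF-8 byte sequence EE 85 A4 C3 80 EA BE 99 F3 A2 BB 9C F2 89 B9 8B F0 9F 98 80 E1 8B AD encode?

Byte at offset 0: 0xEE = 11101110 → 3-byte char (#1). Advance 3.
Byte at offset 3: 0xC3 = 11000011 → 2-byte char (#2). Advance 2.
Byte at offset 5: 0xEA = 11101010 → 3-byte char (#3). Advance 3.
Byte at offset 8: 0xF3 = 11110011 → 4-byte char (#4). Advance 4.
Byte at offset 12: 0xF2 = 11110010 → 4-byte char (#5). Advance 4.
Byte at offset 16: 0xF0 = 11110000 → 4-byte char (#6). Advance 4.
Byte at offset 20: 0xE1 = 11100001 → 3-byte char (#7). Advance 3.
Reached end at offset 23 after 7 code points.

7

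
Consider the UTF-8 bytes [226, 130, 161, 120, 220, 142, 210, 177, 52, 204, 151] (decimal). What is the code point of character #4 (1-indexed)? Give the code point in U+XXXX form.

Offset 0: leading byte 0xE2 = 11100010 → 3-byte char #1 = E2 82 A1.
Offset 3: leading byte 0x78 = 01111000 → 1-byte char #2 = 78.
Offset 4: leading byte 0xDC = 11011100 → 2-byte char #3 = DC 8E.
Offset 6: leading byte 0xD2 = 11010010 → 2-byte char #4 = D2 B1.
Leading byte 0xD2 = 11010010 matches 110xxxxx → 2-byte sequence.
Byte 1: 0xD2 = 11010010, payload 10010 (5 bits).
Byte 2: 0xB1 = 10110001 (10xxxxxx ✓), payload 110001.
Concatenate: 10010110001 = 0x4B1 (11 bits → U+04B1).

U+04B1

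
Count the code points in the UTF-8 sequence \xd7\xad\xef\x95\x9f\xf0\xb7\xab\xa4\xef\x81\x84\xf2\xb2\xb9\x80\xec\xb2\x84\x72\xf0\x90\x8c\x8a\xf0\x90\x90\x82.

9

Byte at offset 0: 0xD7 = 11010111 → 2-byte char (#1). Advance 2.
Byte at offset 2: 0xEF = 11101111 → 3-byte char (#2). Advance 3.
Byte at offset 5: 0xF0 = 11110000 → 4-byte char (#3). Advance 4.
Byte at offset 9: 0xEF = 11101111 → 3-byte char (#4). Advance 3.
Byte at offset 12: 0xF2 = 11110010 → 4-byte char (#5). Advance 4.
Byte at offset 16: 0xEC = 11101100 → 3-byte char (#6). Advance 3.
Byte at offset 19: 0x72 = 01110010 → 1-byte char (#7). Advance 1.
Byte at offset 20: 0xF0 = 11110000 → 4-byte char (#8). Advance 4.
Byte at offset 24: 0xF0 = 11110000 → 4-byte char (#9). Advance 4.
Reached end at offset 28 after 9 code points.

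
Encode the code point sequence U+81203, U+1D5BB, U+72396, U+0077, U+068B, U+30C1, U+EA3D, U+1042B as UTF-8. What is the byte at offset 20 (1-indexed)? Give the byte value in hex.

1-indexed offset 20 is 0-indexed offset 19.
U+81203 → 4-byte form F2 81 88 83 at offsets 0–3.
U+1D5BB → 4-byte form F0 9D 96 BB at offsets 4–7.
U+72396 → 4-byte form F1 B2 8E 96 at offsets 8–11.
U+0077 → 1-byte form 77 at offsets 12–12.
U+068B → 2-byte form DA 8B at offsets 13–14.
U+30C1 → 3-byte form E3 83 81 at offsets 15–17.
U+EA3D → 3-byte form EE A8 BD at offsets 18–20.
Offset 19 falls in char 7's range; it's byte 2 of EE A8 BD = 0xA8.

0xA8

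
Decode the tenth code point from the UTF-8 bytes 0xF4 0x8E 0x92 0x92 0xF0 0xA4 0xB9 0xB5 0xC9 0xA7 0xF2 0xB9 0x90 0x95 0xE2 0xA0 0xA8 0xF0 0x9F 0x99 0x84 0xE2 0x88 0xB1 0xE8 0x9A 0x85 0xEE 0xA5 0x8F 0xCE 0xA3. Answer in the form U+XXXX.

U+03A3

Offset 0: leading byte 0xF4 = 11110100 → 4-byte char #1 = F4 8E 92 92.
Offset 4: leading byte 0xF0 = 11110000 → 4-byte char #2 = F0 A4 B9 B5.
Offset 8: leading byte 0xC9 = 11001001 → 2-byte char #3 = C9 A7.
Offset 10: leading byte 0xF2 = 11110010 → 4-byte char #4 = F2 B9 90 95.
Offset 14: leading byte 0xE2 = 11100010 → 3-byte char #5 = E2 A0 A8.
Offset 17: leading byte 0xF0 = 11110000 → 4-byte char #6 = F0 9F 99 84.
Offset 21: leading byte 0xE2 = 11100010 → 3-byte char #7 = E2 88 B1.
Offset 24: leading byte 0xE8 = 11101000 → 3-byte char #8 = E8 9A 85.
Offset 27: leading byte 0xEE = 11101110 → 3-byte char #9 = EE A5 8F.
Offset 30: leading byte 0xCE = 11001110 → 2-byte char #10 = CE A3.
Leading byte 0xCE = 11001110 matches 110xxxxx → 2-byte sequence.
Byte 1: 0xCE = 11001110, payload 01110 (5 bits).
Byte 2: 0xA3 = 10100011 (10xxxxxx ✓), payload 100011.
Concatenate: 01110100011 = 0x3A3 (11 bits → U+03A3).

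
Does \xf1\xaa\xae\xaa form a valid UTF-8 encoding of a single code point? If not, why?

valid

Leading byte 0xF1 = 11110001 → 4-byte form.
Continuation bytes 0xAA=10101010, 0xAE=10101110, 0xAA=10101010 all match 10xxxxxx.
Decoded value 0x6ABAA is ≥ 0x10000 (shortest form) and not a surrogate.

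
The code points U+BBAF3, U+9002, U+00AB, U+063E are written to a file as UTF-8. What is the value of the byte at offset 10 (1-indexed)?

0xD8

1-indexed offset 10 is 0-indexed offset 9.
U+BBAF3 → 4-byte form F2 BB AB B3 at offsets 0–3.
U+9002 → 3-byte form E9 80 82 at offsets 4–6.
U+00AB → 2-byte form C2 AB at offsets 7–8.
U+063E → 2-byte form D8 BE at offsets 9–10.
Offset 9 falls in char 4's range; it's byte 1 of D8 BE = 0xD8.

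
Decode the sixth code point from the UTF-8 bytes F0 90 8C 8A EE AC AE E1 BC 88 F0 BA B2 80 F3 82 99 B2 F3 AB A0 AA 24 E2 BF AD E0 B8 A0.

U+EB82A

Offset 0: leading byte 0xF0 = 11110000 → 4-byte char #1 = F0 90 8C 8A.
Offset 4: leading byte 0xEE = 11101110 → 3-byte char #2 = EE AC AE.
Offset 7: leading byte 0xE1 = 11100001 → 3-byte char #3 = E1 BC 88.
Offset 10: leading byte 0xF0 = 11110000 → 4-byte char #4 = F0 BA B2 80.
Offset 14: leading byte 0xF3 = 11110011 → 4-byte char #5 = F3 82 99 B2.
Offset 18: leading byte 0xF3 = 11110011 → 4-byte char #6 = F3 AB A0 AA.
Leading byte 0xF3 = 11110011 matches 11110xxx → 4-byte sequence.
Byte 1: 0xF3 = 11110011, payload 011 (3 bits).
Byte 2: 0xAB = 10101011 (10xxxxxx ✓), payload 101011.
Byte 3: 0xA0 = 10100000 (10xxxxxx ✓), payload 100000.
Byte 4: 0xAA = 10101010 (10xxxxxx ✓), payload 101010.
Concatenate: 011101011100000101010 = 0xEB82A (21 bits → U+EB82A).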